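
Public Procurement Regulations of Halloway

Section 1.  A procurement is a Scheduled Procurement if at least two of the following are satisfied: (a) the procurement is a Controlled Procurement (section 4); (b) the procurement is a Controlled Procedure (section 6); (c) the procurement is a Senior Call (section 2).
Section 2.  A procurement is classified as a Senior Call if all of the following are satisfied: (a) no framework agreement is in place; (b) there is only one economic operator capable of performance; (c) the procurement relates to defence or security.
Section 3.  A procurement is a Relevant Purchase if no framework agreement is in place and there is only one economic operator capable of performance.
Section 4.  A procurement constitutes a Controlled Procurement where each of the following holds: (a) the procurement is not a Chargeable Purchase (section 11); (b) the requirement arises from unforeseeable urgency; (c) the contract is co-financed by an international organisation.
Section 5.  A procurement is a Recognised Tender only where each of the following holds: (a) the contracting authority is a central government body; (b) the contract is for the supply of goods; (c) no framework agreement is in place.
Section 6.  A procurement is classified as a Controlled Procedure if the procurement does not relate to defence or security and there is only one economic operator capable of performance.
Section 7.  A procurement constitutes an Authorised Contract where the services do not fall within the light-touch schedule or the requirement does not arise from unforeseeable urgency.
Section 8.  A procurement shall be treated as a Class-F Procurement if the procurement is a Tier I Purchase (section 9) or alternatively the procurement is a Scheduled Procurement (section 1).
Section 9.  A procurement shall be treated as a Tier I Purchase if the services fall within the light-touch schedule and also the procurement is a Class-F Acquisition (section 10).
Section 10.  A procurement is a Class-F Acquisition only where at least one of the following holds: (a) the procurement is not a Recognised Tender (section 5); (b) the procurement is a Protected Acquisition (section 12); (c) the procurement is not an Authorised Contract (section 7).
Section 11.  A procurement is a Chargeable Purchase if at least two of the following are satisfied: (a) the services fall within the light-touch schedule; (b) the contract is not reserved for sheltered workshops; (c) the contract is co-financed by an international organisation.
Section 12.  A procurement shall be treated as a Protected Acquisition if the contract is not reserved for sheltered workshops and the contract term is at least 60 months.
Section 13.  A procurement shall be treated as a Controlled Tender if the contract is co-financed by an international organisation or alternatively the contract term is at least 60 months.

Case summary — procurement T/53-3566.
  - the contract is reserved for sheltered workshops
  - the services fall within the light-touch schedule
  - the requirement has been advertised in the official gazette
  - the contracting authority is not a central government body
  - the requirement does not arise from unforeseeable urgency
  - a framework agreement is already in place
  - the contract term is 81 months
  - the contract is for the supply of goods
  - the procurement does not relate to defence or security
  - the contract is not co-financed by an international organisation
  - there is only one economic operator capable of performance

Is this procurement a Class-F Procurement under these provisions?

Yes

Under section 5: the contracting authority is a central government body? no; and the contract is for the supply of goods? yes; and no framework agreement is in place? no. So the procurement is not a Recognised Tender.
Under section 12: the contract is not reserved for sheltered workshops? no; and contract term: 81 months ≥ 60 months? yes. So the procurement is not a Protected Acquisition.
Under section 7: the services do not fall within the light-touch schedule? no; or the requirement does not arise from unforeseeable urgency? yes. So the procurement is an Authorised Contract.
Under section 10: not a Recognised Tender (section 5)? yes; or Protected Acquisition (section 12)? no; or not an Authorised Contract (section 7)? no. So the procurement is a Class-F Acquisition.
Under section 9: the services fall within the light-touch schedule? yes; and Class-F Acquisition (section 10)? yes. So the procurement is a Tier I Purchase.
Under section 11: the services fall within the light-touch schedule? yes; the contract is not reserved for sheltered workshops? no; the contract is co-financed by an international organisation? no — 1 of 3 hold (need ≥2) → not satisfied.
Under section 4: not a Chargeable Purchase (section 11)? yes; and the requirement arises from unforeseeable urgency? no; and the contract is co-financed by an international organisation? no. So the procurement is not a Controlled Procurement.
Under section 6: the procurement does not relate to defence or security? yes; and there is only one economic operator capable of performance? yes. So the procurement is a Controlled Procedure.
Under section 2: no framework agreement is in place? no; and there is only one economic operator capable of performance? yes; and the procurement relates to defence or security? no. So the procurement is not a Senior Call.
Under section 1: Controlled Procurement (section 4)? no; Controlled Procedure (section 6)? yes; Senior Call (section 2)? no — 1 of 3 hold (need ≥2) → not satisfied.
Under section 8: Tier I Purchase (section 9)? yes; or Scheduled Procurement (section 1)? no. So the procurement is a Class-F Procurement.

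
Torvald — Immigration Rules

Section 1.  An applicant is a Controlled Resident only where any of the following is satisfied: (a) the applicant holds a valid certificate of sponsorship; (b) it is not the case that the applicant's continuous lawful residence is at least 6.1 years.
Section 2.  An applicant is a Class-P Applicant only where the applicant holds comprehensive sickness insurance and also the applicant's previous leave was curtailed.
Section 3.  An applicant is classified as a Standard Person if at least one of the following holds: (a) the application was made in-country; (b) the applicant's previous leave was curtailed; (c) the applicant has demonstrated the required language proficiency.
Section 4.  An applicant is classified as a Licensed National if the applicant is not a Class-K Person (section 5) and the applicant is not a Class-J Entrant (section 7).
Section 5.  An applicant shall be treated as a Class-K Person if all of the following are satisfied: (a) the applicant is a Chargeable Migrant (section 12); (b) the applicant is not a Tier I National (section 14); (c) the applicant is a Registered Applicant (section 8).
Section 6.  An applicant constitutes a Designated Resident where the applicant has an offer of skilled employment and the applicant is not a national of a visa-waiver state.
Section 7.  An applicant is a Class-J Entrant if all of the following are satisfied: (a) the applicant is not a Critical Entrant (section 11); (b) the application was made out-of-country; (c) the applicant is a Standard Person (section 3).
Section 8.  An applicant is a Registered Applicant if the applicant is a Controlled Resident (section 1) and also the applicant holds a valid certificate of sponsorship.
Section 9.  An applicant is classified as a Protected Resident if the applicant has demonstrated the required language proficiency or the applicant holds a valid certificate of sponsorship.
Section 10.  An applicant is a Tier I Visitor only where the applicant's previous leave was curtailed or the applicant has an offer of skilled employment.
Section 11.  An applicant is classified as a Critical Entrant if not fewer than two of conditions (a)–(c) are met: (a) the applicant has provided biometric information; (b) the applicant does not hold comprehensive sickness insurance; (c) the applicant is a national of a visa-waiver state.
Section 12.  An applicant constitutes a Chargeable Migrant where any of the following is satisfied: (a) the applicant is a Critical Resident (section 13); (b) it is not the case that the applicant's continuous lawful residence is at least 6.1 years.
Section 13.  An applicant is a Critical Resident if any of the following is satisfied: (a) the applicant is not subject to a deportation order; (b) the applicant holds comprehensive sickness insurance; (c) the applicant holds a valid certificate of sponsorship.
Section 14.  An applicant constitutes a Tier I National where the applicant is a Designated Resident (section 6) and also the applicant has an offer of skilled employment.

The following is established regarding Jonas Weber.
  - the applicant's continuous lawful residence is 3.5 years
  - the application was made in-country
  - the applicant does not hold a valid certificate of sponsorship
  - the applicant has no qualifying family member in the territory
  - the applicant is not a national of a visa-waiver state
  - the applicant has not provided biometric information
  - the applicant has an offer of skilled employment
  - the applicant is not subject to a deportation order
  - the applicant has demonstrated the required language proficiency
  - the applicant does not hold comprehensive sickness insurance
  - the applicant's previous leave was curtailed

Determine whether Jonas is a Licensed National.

Under section 13: the applicant is not subject to a deportation order? yes; or the applicant holds comprehensive sickness insurance? no; or the applicant holds a valid certificate of sponsorship? no. So the applicant is a Critical Resident.
Under section 12: Critical Resident (section 13)? yes; or applicant's continuous lawful residence: 3.5 years ≥ 6.1 years? no, so negated condition yes. So the applicant is a Chargeable Migrant.
Under section 6: the applicant has an offer of skilled employment? yes; and the applicant is not a national of a visa-waiver state? yes. So the applicant is a Designated Resident.
Under section 14: Designated Resident (section 6)? yes; and the applicant has an offer of skilled employment? yes. So the applicant is a Tier I National.
Under section 1: the applicant holds a valid certificate of sponsorship? no; or applicant's continuous lawful residence: 3.5 years ≥ 6.1 years? no, so negated condition yes. So the applicant is a Controlled Resident.
Under section 8: Controlled Resident (section 1)? yes; and the applicant holds a valid certificate of sponsorship? no. So the applicant is not a Registered Applicant.
Under section 5: Chargeable Migrant (section 12)? yes; and not a Tier I National (section 14)? no; and Registered Applicant (section 8)? no. So the applicant is not a Class-K Person.
Under section 11: the applicant has provided biometric information? no; the applicant does not hold comprehensive sickness insurance? yes; the applicant is a national of a visa-waiver state? no — 1 of 3 hold (need ≥2) → not satisfied.
Under section 3: the application was made in-country? yes; or the applicant's previous leave was curtailed? yes; or the applicant has demonstrated the required language proficiency? yes. So the applicant is a Standard Person.
Under section 7: not a Critical Entrant (section 11)? yes; and the application was made out-of-country? no; and Standard Person (section 3)? yes. So the applicant is not a Class-J Entrant.
Under section 4: not a Class-K Person (section 5)? yes; and not a Class-J Entrant (section 7)? yes. So the applicant is a Licensed National.

Yes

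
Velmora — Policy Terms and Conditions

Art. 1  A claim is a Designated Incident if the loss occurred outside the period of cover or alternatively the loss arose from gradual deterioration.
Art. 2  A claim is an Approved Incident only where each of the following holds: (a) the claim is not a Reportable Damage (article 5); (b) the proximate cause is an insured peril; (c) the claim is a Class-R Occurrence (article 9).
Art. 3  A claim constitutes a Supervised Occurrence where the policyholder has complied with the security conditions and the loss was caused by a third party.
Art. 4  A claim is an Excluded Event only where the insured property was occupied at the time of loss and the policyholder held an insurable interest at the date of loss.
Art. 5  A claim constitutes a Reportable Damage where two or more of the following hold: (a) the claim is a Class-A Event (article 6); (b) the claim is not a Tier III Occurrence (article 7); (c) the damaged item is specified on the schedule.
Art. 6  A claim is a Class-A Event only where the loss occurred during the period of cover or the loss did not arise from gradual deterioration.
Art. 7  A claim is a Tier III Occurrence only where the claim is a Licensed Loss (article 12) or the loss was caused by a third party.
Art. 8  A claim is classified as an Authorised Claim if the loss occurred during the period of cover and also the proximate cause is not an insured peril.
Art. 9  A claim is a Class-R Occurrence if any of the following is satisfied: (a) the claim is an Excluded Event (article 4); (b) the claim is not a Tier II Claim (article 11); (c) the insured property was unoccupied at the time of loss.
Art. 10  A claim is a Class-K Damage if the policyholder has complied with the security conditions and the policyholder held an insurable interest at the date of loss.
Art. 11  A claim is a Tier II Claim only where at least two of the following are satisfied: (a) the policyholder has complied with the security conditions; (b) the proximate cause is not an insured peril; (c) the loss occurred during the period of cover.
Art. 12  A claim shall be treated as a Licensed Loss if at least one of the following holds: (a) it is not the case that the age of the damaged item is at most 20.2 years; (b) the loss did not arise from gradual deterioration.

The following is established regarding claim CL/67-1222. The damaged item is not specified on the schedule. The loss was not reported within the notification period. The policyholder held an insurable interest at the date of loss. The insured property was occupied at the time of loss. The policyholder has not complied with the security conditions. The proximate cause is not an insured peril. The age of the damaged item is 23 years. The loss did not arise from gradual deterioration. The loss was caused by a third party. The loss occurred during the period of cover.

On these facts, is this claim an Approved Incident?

article 6 — Class-A Event: [the loss occurred during the period of cover? yes] OR [the loss did not arise from gradual deterioration? yes] → satisfied.
article 12 — Licensed Loss: [age of the damaged item: 23 years ≤ 20.2 years? no, so negated condition yes] OR [the loss did not arise from gradual deterioration? yes] → satisfied.
article 7 — Tier III Occurrence: [Licensed Loss (article 12)? yes] OR [the loss was caused by a third party? yes] → satisfied.
article 5 — Reportable Damage: Class-A Event (article 6)? yes; not a Tier III Occurrence (article 7)? no; the damaged item is specified on the schedule? no — 1 of 3 hold (need ≥2) → not satisfied.
article 4 — Excluded Event: [the insured property was occupied at the time of loss? yes] AND [the policyholder held an insurable interest at the date of loss? yes] → satisfied.
article 11 — Tier II Claim: the policyholder has complied with the security conditions? no; the proximate cause is not an insured peril? yes; the loss occurred during the period of cover? yes — 2 of 3 hold (need ≥2) → satisfied.
article 9 — Class-R Occurrence: [Excluded Event (article 4)? yes] OR [not a Tier II Claim (article 11)? no] OR [the insured property was unoccupied at the time of loss? no] → satisfied.
article 2 — Approved Incident: [not a Reportable Damage (article 5)? yes] AND [the proximate cause is an insured peril? no] AND [Class-R Occurrence (article 9)? yes] → not satisfied.

No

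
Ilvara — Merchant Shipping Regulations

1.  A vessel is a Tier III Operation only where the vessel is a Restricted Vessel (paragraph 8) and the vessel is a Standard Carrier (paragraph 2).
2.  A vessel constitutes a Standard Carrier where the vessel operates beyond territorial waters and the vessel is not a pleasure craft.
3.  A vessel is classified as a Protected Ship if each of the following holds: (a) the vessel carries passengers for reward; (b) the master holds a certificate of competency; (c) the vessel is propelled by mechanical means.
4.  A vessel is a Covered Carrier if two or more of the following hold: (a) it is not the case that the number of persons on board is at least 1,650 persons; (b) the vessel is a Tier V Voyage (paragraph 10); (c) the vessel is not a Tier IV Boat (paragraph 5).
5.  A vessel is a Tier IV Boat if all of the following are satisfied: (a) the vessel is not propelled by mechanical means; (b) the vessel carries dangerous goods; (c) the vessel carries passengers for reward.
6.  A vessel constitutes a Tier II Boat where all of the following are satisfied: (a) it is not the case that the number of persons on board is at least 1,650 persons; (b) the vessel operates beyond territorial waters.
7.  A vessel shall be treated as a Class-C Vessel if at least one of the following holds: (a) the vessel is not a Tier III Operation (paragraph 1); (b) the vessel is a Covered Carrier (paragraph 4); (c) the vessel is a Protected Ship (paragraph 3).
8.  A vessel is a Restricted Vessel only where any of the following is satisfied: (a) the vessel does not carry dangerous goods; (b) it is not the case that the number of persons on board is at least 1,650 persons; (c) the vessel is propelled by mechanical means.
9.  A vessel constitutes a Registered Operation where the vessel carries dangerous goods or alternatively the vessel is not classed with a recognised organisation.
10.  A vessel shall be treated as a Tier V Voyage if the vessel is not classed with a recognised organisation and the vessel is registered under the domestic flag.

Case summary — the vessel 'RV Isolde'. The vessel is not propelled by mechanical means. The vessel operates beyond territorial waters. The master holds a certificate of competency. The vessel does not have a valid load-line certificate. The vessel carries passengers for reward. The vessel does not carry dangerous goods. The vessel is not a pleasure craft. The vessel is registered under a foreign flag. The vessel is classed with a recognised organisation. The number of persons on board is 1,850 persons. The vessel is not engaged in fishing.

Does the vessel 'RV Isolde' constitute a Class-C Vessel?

No

paragraph 8 — Restricted Vessel: [the vessel does not carry dangerous goods? yes] OR [number of persons on board: 1,850 persons ≥ 1,650 persons? yes, so negated condition no] OR [the vessel is propelled by mechanical means? no] → satisfied.
paragraph 2 — Standard Carrier: [the vessel operates beyond territorial waters? yes] AND [the vessel is not a pleasure craft? yes] → satisfied.
paragraph 1 — Tier III Operation: [Restricted Vessel (paragraph 8)? yes] AND [Standard Carrier (paragraph 2)? yes] → satisfied.
paragraph 10 — Tier V Voyage: [the vessel is not classed with a recognised organisation? no] AND [the vessel is registered under the domestic flag? no] → not satisfied.
paragraph 5 — Tier IV Boat: [the vessel is not propelled by mechanical means? yes] AND [the vessel carries dangerous goods? no] AND [the vessel carries passengers for reward? yes] → not satisfied.
paragraph 4 — Covered Carrier: number of persons on board: 1,850 persons ≥ 1,650 persons? yes, so negated condition no; Tier V Voyage (paragraph 10)? no; not a Tier IV Boat (paragraph 5)? yes — 1 of 3 hold (need ≥2) → not satisfied.
paragraph 3 — Protected Ship: [the vessel carries passengers for reward? yes] AND [the master holds a certificate of competency? yes] AND [the vessel is propelled by mechanical means? no] → not satisfied.
paragraph 7 — Class-C Vessel: [not a Tier III Operation (paragraph 1)? no] OR [Covered Carrier (paragraph 4)? no] OR [Protected Ship (paragraph 3)? no] → not satisfied.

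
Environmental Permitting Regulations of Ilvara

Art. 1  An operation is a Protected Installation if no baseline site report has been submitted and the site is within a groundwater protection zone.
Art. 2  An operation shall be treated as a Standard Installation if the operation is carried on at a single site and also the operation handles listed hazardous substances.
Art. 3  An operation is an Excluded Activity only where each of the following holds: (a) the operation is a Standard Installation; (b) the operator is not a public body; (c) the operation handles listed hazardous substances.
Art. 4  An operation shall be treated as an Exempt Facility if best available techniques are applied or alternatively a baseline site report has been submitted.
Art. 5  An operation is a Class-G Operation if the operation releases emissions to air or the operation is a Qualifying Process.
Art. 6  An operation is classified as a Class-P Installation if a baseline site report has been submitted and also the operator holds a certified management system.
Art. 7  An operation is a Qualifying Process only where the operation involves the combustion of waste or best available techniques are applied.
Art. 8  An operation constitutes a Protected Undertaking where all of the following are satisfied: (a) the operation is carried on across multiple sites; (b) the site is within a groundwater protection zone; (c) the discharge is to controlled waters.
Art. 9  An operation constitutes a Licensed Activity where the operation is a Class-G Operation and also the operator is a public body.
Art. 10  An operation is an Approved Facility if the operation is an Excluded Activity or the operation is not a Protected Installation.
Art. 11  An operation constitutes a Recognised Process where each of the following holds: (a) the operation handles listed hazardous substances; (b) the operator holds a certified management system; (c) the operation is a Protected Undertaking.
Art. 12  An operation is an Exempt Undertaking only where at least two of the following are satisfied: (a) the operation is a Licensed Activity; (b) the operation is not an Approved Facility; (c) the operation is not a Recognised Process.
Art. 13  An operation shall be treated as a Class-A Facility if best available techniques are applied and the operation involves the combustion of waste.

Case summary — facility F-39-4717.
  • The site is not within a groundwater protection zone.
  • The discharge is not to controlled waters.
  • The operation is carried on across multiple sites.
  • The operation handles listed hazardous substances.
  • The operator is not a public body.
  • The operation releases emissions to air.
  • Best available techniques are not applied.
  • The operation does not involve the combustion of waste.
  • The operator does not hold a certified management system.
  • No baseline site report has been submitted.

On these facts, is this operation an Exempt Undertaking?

No

Under article 7: the operation involves the combustion of waste? no; or best available techniques are applied? no. So the operation is not a Qualifying Process.
Under article 5: the operation releases emissions to air? yes; or Qualifying Process (article 7)? no. So the operation is a Class-G Operation.
Under article 9: Class-G Operation (article 5)? yes; and the operator is a public body? no. So the operation is not a Licensed Activity.
Under article 2: the operation is carried on at a single site? no; and the operation handles listed hazardous substances? yes. So the operation is not a Standard Installation.
Under article 3: Standard Installation (article 2)? no; and the operator is not a public body? yes; and the operation handles listed hazardous substances? yes. So the operation is not an Excluded Activity.
Under article 1: no baseline site report has been submitted? yes; and the site is within a groundwater protection zone? no. So the operation is not a Protected Installation.
Under article 10: Excluded Activity (article 3)? no; or not a Protected Installation (article 1)? yes. So the operation is an Approved Facility.
Under article 8: the operation is carried on across multiple sites? yes; and the site is within a groundwater protection zone? no; and the discharge is to controlled waters? no. So the operation is not a Protected Undertaking.
Under article 11: the operation handles listed hazardous substances? yes; and the operator holds a certified management system? no; and Protected Undertaking (article 8)? no. So the operation is not a Recognised Process.
Under article 12: Licensed Activity (article 9)? no; not an Approved Facility (article 10)? no; not a Recognised Process (article 11)? yes — 1 of 3 hold (need ≥2) → not satisfied.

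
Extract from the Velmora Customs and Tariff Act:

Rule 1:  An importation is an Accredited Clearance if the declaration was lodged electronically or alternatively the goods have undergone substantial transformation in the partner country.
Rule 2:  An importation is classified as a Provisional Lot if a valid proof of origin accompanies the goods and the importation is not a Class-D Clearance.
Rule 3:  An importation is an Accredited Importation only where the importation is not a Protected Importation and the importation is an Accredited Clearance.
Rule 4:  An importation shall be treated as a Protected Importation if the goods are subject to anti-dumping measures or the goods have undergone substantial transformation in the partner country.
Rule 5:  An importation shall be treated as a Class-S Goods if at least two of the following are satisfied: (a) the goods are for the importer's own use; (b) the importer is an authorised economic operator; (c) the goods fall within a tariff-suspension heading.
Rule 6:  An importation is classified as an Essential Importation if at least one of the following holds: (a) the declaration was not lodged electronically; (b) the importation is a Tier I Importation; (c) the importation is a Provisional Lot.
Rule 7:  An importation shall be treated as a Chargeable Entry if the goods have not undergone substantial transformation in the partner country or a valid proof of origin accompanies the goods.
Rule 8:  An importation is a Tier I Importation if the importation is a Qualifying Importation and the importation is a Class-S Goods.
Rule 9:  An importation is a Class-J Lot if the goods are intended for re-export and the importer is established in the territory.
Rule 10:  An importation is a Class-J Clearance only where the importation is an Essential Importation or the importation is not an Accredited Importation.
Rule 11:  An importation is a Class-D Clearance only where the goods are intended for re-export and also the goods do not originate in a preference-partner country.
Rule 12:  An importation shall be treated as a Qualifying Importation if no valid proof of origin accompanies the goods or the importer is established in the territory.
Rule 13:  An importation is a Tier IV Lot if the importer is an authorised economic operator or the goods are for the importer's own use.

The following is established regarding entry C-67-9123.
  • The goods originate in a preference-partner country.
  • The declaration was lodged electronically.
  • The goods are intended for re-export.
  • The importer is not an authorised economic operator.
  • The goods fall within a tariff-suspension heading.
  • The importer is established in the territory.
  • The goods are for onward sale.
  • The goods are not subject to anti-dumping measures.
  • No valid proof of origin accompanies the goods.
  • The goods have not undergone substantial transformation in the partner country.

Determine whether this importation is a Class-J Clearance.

Under rule 12: no valid proof of origin accompanies the goods? yes; or the importer is established in the territory? yes. So the importation is a Qualifying Importation.
Under rule 5: the goods are for the importer's own use? no; the importer is an authorised economic operator? no; the goods fall within a tariff-suspension heading? yes — 1 of 3 hold (need ≥2) → not satisfied.
Under rule 8: Qualifying Importation (rule 12)? yes; and Class-S Goods (rule 5)? no. So the importation is not a Tier I Importation.
Under rule 11: the goods are intended for re-export? yes; and the goods do not originate in a preference-partner country? no. So the importation is not a Class-D Clearance.
Under rule 2: a valid proof of origin accompanies the goods? no; and not a Class-D Clearance (rule 11)? yes. So the importation is not a Provisional Lot.
Under rule 6: the declaration was not lodged electronically? no; or Tier I Importation (rule 8)? no; or Provisional Lot (rule 2)? no. So the importation is not an Essential Importation.
Under rule 4: the goods are subject to anti-dumping measures? no; or the goods have undergone substantial transformation in the partner country? no. So the importation is not a Protected Importation.
Under rule 1: the declaration was lodged electronically? yes; or the goods have undergone substantial transformation in the partner country? no. So the importation is an Accredited Clearance.
Under rule 3: not a Protected Importation (rule 4)? yes; and Accredited Clearance (rule 1)? yes. So the importation is an Accredited Importation.
Under rule 10: Essential Importation (rule 6)? no; or not an Accredited Importation (rule 3)? no. So the importation is not a Class-J Clearance.

No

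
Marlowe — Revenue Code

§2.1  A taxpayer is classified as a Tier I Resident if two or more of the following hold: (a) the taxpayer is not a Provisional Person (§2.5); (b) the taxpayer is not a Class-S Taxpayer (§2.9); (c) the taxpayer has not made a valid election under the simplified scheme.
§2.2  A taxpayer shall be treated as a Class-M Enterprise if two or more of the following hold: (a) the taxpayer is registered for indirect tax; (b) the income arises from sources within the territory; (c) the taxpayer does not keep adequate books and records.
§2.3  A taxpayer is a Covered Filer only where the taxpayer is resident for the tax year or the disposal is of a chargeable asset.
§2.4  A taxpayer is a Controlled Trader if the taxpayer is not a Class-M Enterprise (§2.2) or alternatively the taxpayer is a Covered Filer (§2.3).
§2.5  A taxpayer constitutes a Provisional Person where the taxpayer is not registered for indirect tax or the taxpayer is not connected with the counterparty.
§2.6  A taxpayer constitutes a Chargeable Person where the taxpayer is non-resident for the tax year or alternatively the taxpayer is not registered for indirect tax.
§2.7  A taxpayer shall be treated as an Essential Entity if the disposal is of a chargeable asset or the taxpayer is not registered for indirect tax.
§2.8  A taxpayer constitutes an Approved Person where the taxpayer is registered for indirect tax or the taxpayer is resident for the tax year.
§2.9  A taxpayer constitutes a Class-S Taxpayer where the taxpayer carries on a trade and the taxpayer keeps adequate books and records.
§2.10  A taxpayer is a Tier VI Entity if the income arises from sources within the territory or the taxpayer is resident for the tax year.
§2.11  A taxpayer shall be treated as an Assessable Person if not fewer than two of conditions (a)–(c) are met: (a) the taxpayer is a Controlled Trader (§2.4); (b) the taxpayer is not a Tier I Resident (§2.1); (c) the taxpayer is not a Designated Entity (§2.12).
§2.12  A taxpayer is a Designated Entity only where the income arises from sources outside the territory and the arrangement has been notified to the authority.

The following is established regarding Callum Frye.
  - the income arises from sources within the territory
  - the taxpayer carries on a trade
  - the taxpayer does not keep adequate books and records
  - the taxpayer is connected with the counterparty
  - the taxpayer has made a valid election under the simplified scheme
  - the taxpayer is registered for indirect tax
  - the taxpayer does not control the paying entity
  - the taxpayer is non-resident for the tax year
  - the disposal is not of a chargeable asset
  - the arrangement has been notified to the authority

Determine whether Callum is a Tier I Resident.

§2.5 — Provisional Person: [the taxpayer is not registered for indirect tax? no] OR [the taxpayer is not connected with the counterparty? no] → not satisfied.
§2.9 — Class-S Taxpayer: [the taxpayer carries on a trade? yes] AND [the taxpayer keeps adequate books and records? no] → not satisfied.
§2.1 — Tier I Resident: not a Provisional Person (§2.5)? yes; not a Class-S Taxpayer (§2.9)? yes; the taxpayer has not made a valid election under the simplified scheme? no — 2 of 3 hold (need ≥2) → satisfied.

Yes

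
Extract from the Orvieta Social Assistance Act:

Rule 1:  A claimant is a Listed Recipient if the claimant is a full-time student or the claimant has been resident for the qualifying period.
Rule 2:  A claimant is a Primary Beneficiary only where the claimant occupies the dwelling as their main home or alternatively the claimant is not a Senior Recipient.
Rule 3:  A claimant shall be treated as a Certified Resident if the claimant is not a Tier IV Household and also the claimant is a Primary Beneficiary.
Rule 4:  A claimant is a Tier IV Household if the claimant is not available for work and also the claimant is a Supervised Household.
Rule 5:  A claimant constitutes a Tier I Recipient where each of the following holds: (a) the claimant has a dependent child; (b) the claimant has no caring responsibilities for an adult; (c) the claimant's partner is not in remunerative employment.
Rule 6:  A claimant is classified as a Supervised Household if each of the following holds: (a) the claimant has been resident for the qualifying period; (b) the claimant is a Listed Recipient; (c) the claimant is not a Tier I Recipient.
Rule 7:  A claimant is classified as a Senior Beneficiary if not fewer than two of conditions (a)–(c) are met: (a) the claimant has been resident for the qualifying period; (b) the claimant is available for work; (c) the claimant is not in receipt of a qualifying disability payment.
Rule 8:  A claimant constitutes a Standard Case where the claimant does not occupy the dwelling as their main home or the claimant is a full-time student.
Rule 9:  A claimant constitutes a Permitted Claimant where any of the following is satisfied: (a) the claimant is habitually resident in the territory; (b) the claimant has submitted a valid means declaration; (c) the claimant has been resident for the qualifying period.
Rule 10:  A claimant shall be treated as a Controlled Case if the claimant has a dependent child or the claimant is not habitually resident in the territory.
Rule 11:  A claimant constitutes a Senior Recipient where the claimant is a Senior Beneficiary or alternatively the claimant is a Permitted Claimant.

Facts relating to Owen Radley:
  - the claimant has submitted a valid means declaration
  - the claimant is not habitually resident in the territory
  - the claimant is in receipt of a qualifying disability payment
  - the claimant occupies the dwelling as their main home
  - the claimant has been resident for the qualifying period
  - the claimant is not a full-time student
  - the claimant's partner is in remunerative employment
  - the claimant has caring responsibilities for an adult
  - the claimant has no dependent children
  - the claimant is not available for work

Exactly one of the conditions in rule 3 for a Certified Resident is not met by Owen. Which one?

Tier IV Household

Under rule 1: the claimant is a full-time student? no; or the claimant has been resident for the qualifying period? yes. So the claimant is a Listed Recipient.
Under rule 5: the claimant has a dependent child? no; and the claimant has no caring responsibilities for an adult? no; and the claimant's partner is not in remunerative employment? no. So the claimant is not a Tier I Recipient.
Under rule 6: the claimant has been resident for the qualifying period? yes; and Listed Recipient (rule 1)? yes; and not a Tier I Recipient (rule 5)? yes. So the claimant is a Supervised Household.
Under rule 4: the claimant is not available for work? yes; and Supervised Household (rule 6)? yes. So the claimant is a Tier IV Household.
Under rule 7: the claimant has been resident for the qualifying period? yes; the claimant is available for work? no; the claimant is not in receipt of a qualifying disability payment? no — 1 of 3 hold (need ≥2) → not satisfied.
Under rule 9: the claimant is habitually resident in the territory? no; or the claimant has submitted a valid means declaration? yes; or the claimant has been resident for the qualifying period? yes. So the claimant is a Permitted Claimant.
Under rule 11: Senior Beneficiary (rule 7)? no; or Permitted Claimant (rule 9)? yes. So the claimant is a Senior Recipient.
Under rule 2: the claimant occupies the dwelling as their main home? yes; or not a Senior Recipient (rule 11)? no. So the claimant is a Primary Beneficiary.
Under rule 3: not a Tier IV Household (rule 4)? no; and Primary Beneficiary (rule 2)? yes. So the claimant is not a Certified Resident.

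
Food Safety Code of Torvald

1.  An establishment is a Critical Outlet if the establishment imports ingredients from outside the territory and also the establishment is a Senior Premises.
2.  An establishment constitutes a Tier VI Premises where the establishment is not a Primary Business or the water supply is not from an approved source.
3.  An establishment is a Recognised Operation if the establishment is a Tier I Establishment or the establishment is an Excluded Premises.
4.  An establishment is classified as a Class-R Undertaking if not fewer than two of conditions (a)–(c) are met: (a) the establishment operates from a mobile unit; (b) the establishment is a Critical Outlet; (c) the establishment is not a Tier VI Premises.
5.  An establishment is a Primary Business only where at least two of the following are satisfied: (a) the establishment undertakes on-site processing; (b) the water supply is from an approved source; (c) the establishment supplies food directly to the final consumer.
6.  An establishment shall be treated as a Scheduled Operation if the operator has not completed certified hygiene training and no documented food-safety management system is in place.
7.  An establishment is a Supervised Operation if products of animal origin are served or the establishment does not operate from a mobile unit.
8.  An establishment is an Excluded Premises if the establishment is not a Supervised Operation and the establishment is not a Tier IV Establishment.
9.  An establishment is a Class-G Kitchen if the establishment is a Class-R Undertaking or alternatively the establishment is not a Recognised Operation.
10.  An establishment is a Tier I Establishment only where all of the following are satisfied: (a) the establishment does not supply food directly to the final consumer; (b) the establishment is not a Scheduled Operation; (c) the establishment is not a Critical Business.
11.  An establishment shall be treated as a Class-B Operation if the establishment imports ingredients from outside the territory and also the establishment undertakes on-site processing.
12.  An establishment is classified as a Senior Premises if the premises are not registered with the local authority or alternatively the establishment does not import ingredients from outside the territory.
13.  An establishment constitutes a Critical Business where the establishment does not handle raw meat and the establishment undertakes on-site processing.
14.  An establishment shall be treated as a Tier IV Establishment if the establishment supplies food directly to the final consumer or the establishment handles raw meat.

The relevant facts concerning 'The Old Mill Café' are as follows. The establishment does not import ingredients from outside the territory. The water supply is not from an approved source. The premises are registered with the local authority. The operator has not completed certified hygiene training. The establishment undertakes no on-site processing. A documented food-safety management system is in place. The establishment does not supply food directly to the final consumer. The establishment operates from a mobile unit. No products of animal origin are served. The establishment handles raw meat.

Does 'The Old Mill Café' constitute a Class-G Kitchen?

No

paragraph 12 — Senior Premises: [the premises are not registered with the local authority? no] OR [the establishment does not import ingredients from outside the territory? yes] → satisfied.
paragraph 1 — Critical Outlet: [the establishment imports ingredients from outside the territory? no] AND [Senior Premises (paragraph 12)? yes] → not satisfied.
paragraph 5 — Primary Business: the establishment undertakes on-site processing? no; the water supply is from an approved source? no; the establishment supplies food directly to the final consumer? no — 0 of 3 hold (need ≥2) → not satisfied.
paragraph 2 — Tier VI Premises: [not a Primary Business (paragraph 5)? yes] OR [the water supply is not from an approved source? yes] → satisfied.
paragraph 4 — Class-R Undertaking: the establishment operates from a mobile unit? yes; Critical Outlet (paragraph 1)? no; not a Tier VI Premises (paragraph 2)? no — 1 of 3 hold (need ≥2) → not satisfied.
paragraph 6 — Scheduled Operation: [the operator has not completed certified hygiene training? yes] AND [no documented food-safety management system is in place? no] → not satisfied.
paragraph 13 — Critical Business: [the establishment does not handle raw meat? no] AND [the establishment undertakes on-site processing? no] → not satisfied.
paragraph 10 — Tier I Establishment: [the establishment does not supply food directly to the final consumer? yes] AND [not a Scheduled Operation (paragraph 6)? yes] AND [not a Critical Business (paragraph 13)? yes] → satisfied.
paragraph 7 — Supervised Operation: [products of animal origin are served? no] OR [the establishment does not operate from a mobile unit? no] → not satisfied.
paragraph 14 — Tier IV Establishment: [the establishment supplies food directly to the final consumer? no] OR [the establishment handles raw meat? yes] → satisfied.
paragraph 8 — Excluded Premises: [not a Supervised Operation (paragraph 7)? yes] AND [not a Tier IV Establishment (paragraph 14)? no] → not satisfied.
paragraph 3 — Recognised Operation: [Tier I Establishment (paragraph 10)? yes] OR [Excluded Premises (paragraph 8)? no] → satisfied.
paragraph 9 — Class-G Kitchen: [Class-R Undertaking (paragraph 4)? no] OR [not a Recognised Operation (paragraph 3)? no] → not satisfied.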